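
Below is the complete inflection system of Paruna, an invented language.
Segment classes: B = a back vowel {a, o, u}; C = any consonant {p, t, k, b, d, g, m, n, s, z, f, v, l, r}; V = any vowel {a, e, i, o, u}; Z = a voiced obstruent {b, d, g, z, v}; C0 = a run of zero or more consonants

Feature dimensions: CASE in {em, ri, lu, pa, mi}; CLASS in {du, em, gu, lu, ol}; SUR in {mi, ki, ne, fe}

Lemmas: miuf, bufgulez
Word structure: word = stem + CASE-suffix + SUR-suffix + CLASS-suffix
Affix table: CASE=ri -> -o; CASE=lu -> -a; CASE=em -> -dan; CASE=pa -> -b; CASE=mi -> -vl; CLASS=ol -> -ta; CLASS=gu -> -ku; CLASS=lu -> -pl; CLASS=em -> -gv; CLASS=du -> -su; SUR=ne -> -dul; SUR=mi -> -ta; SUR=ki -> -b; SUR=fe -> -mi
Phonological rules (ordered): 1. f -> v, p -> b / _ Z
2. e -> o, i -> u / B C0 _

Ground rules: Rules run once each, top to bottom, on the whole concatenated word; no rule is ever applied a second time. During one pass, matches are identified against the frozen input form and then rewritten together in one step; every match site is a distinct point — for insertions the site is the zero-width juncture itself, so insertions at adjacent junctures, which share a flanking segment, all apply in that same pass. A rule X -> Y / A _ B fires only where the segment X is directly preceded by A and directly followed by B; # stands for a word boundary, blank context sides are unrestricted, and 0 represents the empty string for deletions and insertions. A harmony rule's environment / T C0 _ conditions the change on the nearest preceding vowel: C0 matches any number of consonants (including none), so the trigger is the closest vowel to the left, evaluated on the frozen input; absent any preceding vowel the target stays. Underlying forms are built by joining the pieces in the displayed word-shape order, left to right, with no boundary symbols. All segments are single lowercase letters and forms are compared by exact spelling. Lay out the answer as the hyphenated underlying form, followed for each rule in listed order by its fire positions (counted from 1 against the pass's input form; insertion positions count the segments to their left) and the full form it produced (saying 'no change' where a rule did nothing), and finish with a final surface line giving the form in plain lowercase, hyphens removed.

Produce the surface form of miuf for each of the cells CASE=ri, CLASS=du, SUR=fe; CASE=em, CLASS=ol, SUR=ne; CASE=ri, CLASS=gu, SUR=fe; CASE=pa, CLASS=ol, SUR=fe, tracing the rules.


cell CASE=ri, CLASS=du, SUR=fe:
underlying: miuf-o-mi-su
1. f -> v, p -> b / _ Z: no change
2. e -> o, i -> u / B C0 _: fires at position(s) 7: miufomusu
surface: miufomusu

cell CASE=em, CLASS=ol, SUR=ne:
underlying: miuf-dan-dul-ta
1. f -> v, p -> b / _ Z: fires at position(s) 4: miuvdandulta
2. e -> o, i -> u / B C0 _: no change
surface: miuvdandulta

cell CASE=ri, CLASS=gu, SUR=fe:
underlying: miuf-o-mi-ku
1. f -> v, p -> b / _ Z: no change
2. e -> o, i -> u / B C0 _: fires at position(s) 7: miufomuku
surface: miufomuku

cell CASE=pa, CLASS=ol, SUR=fe:
underlying: miuf-b-mi-ta
1. f -> v, p -> b / _ Z: fires at position(s) 4: miuvbmita
2. e -> o, i -> u / B C0 _: fires at position(s) 7: miuvbmuta
surface: miuvbmuta


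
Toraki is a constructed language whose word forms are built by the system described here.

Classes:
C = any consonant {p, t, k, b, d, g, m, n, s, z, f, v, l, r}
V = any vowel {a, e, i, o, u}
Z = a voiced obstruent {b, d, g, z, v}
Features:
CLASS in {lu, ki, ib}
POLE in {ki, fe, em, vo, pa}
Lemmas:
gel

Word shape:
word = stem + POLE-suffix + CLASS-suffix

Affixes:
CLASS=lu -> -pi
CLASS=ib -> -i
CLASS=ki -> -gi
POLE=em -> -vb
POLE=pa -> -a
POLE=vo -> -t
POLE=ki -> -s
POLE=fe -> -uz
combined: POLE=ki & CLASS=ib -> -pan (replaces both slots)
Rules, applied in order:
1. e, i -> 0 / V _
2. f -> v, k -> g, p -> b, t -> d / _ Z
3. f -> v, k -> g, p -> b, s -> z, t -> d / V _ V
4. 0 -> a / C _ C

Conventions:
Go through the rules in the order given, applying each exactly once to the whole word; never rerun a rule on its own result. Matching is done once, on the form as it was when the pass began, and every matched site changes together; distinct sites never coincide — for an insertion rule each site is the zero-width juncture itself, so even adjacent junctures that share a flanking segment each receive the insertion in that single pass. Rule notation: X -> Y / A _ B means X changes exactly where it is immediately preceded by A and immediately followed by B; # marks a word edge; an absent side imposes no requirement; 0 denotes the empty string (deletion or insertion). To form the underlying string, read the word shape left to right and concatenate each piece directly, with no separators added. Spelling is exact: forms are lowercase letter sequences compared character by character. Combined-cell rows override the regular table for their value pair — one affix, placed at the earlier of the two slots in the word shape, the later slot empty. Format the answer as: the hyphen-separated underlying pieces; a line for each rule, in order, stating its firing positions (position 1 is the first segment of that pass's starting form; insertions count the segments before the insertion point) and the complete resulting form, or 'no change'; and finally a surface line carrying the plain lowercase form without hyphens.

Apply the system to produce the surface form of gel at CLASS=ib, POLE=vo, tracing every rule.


underlying: gel-t-i
1. e, i -> 0 / V _: no change
2. f -> v, k -> g, p -> b, t -> d / _ Z: no change
3. f -> v, k -> g, p -> b, s -> z, t -> d / V _ V: no change
4. 0 -> a / C _ C: inserts after position(s) 3: gelati
surface: gelati


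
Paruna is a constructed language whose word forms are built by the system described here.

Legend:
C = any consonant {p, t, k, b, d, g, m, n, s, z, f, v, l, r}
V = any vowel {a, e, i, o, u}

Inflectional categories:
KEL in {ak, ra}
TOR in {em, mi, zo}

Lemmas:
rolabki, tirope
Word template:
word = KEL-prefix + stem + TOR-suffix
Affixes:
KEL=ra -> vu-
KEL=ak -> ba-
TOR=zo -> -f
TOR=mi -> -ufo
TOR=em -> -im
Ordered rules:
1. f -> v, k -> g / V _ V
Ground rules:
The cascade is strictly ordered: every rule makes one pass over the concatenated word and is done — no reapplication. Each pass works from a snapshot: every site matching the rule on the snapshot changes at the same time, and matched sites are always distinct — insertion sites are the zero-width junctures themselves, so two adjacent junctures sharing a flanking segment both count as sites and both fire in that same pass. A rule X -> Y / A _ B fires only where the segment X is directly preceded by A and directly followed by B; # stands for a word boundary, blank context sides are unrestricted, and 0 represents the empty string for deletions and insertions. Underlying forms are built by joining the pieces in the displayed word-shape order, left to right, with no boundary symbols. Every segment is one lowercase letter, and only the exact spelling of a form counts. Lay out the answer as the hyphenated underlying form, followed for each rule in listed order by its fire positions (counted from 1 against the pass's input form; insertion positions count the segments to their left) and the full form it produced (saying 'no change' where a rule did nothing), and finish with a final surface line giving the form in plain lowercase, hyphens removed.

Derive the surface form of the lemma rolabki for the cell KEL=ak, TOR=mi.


underlying: ba-rolabki-ufo
1. f -> v, k -> g / V _ V: fires at position(s) 11: barolabkiuvo
surface: barolabkiuvo


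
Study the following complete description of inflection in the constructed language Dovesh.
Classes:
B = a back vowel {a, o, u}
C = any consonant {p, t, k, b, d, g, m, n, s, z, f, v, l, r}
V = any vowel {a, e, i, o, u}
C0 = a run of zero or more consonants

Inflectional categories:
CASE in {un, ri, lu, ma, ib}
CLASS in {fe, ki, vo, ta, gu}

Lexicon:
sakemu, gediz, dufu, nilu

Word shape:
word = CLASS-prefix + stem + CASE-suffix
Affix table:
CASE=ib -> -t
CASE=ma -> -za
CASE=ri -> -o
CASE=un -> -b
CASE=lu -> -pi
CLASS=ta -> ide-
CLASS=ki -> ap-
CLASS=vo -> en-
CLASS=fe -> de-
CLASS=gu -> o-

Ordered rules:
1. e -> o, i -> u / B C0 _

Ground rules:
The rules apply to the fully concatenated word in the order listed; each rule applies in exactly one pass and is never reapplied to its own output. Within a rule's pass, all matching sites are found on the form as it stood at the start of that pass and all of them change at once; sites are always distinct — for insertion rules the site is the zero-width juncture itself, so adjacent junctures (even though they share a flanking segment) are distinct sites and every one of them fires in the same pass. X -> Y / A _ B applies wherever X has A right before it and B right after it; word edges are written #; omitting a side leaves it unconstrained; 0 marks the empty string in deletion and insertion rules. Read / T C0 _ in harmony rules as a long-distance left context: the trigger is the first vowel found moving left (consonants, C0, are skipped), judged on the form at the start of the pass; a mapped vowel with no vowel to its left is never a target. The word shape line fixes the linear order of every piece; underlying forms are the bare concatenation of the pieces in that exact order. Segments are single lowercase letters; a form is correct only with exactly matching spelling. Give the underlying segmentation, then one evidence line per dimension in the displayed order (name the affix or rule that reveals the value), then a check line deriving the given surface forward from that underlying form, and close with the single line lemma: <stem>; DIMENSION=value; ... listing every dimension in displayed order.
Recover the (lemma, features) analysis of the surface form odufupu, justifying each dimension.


underlying: o-dufu-pi
CASE=lu - signalled by the affix -pi
CLASS=gu - signalled by the affix o-
check: odufupi -> odufupu
lemma: dufu; CASE=lu; CLASS=gu


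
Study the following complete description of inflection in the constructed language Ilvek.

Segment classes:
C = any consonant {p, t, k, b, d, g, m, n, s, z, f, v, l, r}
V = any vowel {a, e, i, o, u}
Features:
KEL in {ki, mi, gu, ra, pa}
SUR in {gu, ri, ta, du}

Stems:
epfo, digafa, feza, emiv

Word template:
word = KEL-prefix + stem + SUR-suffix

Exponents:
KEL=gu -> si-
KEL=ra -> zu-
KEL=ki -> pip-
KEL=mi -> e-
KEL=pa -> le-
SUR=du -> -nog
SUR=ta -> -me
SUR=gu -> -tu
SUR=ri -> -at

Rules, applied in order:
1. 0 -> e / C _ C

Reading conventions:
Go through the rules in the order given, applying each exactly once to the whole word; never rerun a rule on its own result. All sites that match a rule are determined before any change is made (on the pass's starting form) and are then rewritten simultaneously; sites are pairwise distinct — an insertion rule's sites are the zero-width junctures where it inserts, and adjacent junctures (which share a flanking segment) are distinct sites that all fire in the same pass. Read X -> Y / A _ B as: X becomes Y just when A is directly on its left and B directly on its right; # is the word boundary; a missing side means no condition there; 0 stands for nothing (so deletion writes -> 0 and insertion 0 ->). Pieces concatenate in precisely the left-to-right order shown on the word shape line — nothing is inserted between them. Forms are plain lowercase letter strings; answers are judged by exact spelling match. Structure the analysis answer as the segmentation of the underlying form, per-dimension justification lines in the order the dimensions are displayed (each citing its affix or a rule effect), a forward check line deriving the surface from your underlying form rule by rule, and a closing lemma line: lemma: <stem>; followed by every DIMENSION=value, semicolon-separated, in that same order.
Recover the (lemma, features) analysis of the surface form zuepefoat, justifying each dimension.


underlying: zu-epfo-at
KEL=ra - signalled by the affix zu-
SUR=ri - signalled by the affix -at
check: zuepfoat -> zuepefoat
lemma: epfo; KEL=ra; SUR=ri


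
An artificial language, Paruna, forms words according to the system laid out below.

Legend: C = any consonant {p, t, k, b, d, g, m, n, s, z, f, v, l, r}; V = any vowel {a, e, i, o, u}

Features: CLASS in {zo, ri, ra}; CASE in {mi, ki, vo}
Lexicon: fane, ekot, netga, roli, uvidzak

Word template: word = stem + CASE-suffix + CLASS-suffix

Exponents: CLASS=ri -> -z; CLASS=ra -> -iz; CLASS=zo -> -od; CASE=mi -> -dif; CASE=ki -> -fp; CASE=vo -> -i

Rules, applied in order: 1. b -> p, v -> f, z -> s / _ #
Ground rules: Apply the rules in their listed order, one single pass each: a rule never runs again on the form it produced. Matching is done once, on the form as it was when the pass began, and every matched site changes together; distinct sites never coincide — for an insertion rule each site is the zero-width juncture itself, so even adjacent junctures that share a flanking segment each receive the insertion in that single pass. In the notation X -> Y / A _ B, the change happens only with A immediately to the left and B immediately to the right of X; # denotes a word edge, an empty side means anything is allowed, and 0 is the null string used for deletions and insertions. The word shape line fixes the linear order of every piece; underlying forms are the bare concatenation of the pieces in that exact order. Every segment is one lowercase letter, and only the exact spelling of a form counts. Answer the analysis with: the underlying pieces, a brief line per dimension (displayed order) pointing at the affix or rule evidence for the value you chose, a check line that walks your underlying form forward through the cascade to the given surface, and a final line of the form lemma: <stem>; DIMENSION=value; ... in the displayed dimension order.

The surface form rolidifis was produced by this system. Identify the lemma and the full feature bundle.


underlying: roli-dif-iz
CLASS=ra - signalled by the affix -iz
CASE=mi - signalled by the affix -dif
check: rolidifiz -> rolidifis
lemma: roli; CLASS=ra; CASE=mi


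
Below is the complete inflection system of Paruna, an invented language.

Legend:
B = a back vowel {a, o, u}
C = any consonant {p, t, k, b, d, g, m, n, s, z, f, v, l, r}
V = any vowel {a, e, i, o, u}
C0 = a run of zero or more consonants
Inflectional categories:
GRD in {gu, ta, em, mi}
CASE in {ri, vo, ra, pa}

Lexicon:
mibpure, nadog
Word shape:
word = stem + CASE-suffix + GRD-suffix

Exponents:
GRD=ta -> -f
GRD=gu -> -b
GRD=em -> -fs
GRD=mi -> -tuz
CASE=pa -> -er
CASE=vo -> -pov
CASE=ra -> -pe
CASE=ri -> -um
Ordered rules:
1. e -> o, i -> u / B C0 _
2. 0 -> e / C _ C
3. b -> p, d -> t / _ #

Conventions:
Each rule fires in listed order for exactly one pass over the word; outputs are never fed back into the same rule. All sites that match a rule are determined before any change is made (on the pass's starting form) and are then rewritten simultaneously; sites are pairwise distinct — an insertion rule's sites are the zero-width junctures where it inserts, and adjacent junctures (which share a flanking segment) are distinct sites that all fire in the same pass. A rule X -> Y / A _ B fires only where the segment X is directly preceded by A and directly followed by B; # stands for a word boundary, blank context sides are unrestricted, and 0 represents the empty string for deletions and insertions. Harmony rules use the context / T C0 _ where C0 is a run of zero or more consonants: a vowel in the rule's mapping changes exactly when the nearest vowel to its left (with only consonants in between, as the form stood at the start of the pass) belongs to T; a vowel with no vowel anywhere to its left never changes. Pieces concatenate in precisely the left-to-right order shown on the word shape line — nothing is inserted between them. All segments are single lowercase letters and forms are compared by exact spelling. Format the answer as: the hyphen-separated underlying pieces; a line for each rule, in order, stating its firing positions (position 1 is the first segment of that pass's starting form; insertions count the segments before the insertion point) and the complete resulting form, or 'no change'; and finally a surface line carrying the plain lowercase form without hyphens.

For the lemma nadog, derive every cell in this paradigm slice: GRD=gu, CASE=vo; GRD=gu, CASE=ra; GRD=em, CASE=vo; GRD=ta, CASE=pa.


cell GRD=gu, CASE=vo:
underlying: nadog-pov-b
1. e -> o, i -> u / B C0 _: no change
2. 0 -> e / C _ C: inserts after position(s) 5, 8: nadogepoveb
3. b -> p, d -> t / _ #: fires at position(s) 11: nadogepovep
surface: nadogepovep

cell GRD=gu, CASE=ra:
underlying: nadog-pe-b
1. e -> o, i -> u / B C0 _: fires at position(s) 7: nadogpob
2. 0 -> e / C _ C: inserts after position(s) 5: nadogepob
3. b -> p, d -> t / _ #: fires at position(s) 9: nadogepop
surface: nadogepop

cell GRD=em, CASE=vo:
underlying: nadog-pov-fs
1. e -> o, i -> u / B C0 _: no change
2. 0 -> e / C _ C: inserts after position(s) 5, 8, 9: nadogepovefes
3. b -> p, d -> t / _ #: no change
surface: nadogepovefes

cell GRD=ta, CASE=pa:
underlying: nadog-er-f
1. e -> o, i -> u / B C0 _: fires at position(s) 6: nadogorf
2. 0 -> e / C _ C: inserts after position(s) 7: nadogoref
3. b -> p, d -> t / _ #: no change
surface: nadogoref


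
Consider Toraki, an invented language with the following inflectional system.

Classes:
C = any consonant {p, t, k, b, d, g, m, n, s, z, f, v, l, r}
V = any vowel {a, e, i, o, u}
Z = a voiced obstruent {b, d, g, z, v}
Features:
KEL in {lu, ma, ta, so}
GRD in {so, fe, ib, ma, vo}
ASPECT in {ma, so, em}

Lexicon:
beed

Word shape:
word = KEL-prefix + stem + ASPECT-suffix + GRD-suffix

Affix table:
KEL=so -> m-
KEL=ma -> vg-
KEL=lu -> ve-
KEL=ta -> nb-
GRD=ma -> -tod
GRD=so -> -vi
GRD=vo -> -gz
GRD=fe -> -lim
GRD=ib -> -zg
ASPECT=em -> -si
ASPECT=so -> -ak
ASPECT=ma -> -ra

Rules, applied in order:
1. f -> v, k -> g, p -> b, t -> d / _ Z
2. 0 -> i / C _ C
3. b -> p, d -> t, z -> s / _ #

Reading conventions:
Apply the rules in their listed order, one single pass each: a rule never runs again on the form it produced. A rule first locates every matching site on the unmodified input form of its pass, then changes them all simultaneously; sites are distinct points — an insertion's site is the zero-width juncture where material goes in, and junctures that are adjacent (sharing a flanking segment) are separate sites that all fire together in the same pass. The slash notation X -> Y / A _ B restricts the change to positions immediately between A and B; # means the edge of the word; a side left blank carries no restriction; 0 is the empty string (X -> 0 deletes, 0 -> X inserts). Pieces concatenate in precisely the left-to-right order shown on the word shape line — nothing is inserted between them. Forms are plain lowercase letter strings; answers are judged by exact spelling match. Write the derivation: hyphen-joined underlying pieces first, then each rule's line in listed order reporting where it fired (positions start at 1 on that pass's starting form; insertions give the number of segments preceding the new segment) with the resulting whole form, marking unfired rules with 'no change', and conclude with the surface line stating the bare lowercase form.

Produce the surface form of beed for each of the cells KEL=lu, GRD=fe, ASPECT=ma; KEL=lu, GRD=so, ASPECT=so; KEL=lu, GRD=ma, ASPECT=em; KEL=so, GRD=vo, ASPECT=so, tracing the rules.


cell KEL=lu, GRD=fe, ASPECT=ma:
underlying: ve-beed-ra-lim
1. f -> v, k -> g, p -> b, t -> d / _ Z: no change
2. 0 -> i / C _ C: inserts after position(s) 6: vebeediralim
3. b -> p, d -> t, z -> s / _ #: no change
surface: vebeediralim

cell KEL=lu, GRD=so, ASPECT=so:
underlying: ve-beed-ak-vi
1. f -> v, k -> g, p -> b, t -> d / _ Z: fires at position(s) 8: vebeedagvi
2. 0 -> i / C _ C: inserts after position(s) 8: vebeedagivi
3. b -> p, d -> t, z -> s / _ #: no change
surface: vebeedagivi

cell KEL=lu, GRD=ma, ASPECT=em:
underlying: ve-beed-si-tod
1. f -> v, k -> g, p -> b, t -> d / _ Z: no change
2. 0 -> i / C _ C: inserts after position(s) 6: vebeedisitod
3. b -> p, d -> t, z -> s / _ #: fires at position(s) 12: vebeedisitot
surface: vebeedisitot

cell KEL=so, GRD=vo, ASPECT=so:
underlying: m-beed-ak-gz
1. f -> v, k -> g, p -> b, t -> d / _ Z: fires at position(s) 7: mbeedaggz
2. 0 -> i / C _ C: inserts after position(s) 1, 7, 8: mibeedagigiz
3. b -> p, d -> t, z -> s / _ #: fires at position(s) 12: mibeedagigis
surface: mibeedagigis


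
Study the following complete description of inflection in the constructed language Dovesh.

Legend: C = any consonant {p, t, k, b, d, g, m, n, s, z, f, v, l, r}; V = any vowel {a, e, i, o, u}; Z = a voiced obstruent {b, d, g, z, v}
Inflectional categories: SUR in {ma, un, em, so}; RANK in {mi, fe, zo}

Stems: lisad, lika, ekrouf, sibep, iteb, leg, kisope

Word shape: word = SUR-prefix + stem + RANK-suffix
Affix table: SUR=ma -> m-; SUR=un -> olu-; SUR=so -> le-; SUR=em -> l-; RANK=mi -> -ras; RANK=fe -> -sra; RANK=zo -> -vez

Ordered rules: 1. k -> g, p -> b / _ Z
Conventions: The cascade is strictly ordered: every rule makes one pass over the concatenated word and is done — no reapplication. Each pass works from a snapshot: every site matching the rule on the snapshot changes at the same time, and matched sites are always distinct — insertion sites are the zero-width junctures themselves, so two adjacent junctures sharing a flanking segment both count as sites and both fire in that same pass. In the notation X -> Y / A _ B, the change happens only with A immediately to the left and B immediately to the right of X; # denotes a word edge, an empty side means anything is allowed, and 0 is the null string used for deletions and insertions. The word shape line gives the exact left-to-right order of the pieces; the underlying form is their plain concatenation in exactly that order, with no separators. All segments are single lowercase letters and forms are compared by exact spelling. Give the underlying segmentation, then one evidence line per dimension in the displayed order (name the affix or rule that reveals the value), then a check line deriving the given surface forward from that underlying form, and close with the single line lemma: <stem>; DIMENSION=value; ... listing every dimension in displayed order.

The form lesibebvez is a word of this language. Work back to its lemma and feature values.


underlying: le-sibep-vez
SUR=so - signalled by the affix le-
RANK=zo - signalled by the affix -vez
check: lesibepvez -> lesibebvez
lemma: sibep; SUR=so; RANK=zo


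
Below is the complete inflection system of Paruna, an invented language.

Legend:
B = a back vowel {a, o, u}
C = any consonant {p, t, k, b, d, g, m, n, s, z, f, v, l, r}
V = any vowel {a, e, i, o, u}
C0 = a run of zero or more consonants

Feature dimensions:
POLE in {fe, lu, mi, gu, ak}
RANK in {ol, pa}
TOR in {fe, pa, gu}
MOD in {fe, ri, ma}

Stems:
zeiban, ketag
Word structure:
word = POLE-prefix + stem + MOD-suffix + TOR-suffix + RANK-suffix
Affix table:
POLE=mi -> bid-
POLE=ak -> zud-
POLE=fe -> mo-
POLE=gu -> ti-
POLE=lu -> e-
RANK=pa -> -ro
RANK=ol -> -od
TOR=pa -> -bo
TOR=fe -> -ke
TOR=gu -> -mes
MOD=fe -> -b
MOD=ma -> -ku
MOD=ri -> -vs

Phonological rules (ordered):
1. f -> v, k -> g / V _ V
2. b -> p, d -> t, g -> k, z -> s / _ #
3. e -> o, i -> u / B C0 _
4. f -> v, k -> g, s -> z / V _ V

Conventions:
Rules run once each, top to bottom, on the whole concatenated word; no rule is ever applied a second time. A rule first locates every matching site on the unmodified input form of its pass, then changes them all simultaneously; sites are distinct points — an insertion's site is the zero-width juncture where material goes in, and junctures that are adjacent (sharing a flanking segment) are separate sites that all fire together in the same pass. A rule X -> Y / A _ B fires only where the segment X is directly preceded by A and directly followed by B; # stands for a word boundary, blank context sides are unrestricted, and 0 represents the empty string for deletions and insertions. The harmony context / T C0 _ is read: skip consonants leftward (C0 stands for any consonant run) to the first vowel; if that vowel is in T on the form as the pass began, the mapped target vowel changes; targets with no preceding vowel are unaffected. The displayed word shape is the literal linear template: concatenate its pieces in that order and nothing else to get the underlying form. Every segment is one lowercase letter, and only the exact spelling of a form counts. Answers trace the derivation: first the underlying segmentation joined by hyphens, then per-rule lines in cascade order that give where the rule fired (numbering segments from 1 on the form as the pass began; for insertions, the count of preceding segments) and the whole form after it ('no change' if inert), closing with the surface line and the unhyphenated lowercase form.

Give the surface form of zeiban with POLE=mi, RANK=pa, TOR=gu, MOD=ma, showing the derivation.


underlying: bid-zeiban-ku-mes-ro
1. f -> v, k -> g / V _ V: no change
2. b -> p, d -> t, g -> k, z -> s / _ #: no change
3. e -> o, i -> u / B C0 _: fires at position(s) 13: bidzeibankumosro
4. f -> v, k -> g, s -> z / V _ V: no change
surface: bidzeibankumosro


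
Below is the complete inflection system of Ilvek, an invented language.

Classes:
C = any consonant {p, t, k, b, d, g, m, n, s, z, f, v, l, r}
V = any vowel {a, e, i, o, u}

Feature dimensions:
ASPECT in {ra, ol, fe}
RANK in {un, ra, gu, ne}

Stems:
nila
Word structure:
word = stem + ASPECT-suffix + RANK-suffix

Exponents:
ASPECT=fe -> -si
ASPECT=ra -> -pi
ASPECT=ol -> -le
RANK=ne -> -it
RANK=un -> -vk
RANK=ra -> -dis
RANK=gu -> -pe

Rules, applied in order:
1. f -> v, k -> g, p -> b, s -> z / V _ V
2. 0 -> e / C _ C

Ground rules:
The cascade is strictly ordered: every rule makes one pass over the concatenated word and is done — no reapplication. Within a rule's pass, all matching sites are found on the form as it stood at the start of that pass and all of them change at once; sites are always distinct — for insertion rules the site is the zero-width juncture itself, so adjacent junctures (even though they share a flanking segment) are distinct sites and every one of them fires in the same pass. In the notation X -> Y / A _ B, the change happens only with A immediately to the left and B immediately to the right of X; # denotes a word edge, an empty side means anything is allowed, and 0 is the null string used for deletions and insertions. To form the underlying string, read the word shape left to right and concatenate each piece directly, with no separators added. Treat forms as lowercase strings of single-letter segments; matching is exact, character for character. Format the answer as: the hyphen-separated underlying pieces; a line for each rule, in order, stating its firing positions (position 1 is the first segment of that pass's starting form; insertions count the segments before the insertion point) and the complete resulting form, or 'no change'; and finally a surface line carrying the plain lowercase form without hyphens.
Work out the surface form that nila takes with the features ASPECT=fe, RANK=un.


underlying: nila-si-vk
1. f -> v, k -> g, p -> b, s -> z / V _ V: fires at position(s) 5: nilazivk
2. 0 -> e / C _ C: inserts after position(s) 7: nilazivek
surface: nilazivek


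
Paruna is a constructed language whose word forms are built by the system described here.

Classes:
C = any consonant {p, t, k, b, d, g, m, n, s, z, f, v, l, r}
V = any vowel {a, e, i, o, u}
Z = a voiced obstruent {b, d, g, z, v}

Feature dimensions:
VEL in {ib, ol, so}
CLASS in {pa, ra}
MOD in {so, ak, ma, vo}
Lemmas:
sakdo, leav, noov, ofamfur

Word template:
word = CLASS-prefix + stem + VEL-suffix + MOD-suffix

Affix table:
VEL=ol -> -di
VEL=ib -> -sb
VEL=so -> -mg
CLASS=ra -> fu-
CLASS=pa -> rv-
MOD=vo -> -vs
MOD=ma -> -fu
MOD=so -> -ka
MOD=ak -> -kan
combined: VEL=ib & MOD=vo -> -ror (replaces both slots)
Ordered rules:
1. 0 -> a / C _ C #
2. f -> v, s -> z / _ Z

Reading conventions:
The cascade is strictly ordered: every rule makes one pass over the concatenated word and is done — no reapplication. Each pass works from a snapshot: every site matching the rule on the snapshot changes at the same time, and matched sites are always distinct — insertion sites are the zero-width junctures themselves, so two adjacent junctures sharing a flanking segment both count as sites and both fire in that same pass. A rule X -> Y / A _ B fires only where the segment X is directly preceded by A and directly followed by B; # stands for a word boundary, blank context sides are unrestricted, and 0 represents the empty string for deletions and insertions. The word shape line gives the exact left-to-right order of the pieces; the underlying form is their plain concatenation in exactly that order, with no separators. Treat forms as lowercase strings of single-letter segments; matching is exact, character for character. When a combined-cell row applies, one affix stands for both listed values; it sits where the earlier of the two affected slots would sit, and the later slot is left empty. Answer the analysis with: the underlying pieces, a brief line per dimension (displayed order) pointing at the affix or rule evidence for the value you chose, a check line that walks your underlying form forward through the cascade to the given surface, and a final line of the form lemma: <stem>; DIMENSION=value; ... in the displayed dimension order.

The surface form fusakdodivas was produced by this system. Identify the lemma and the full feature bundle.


underlying: fu-sakdo-di-vs
VEL=ol - signalled by the affix -di
CLASS=ra - signalled by the affix fu-
MOD=vo - signalled by the affix -vs
check: fusakdodivs -> fusakdodivas -> fusakdodivas
lemma: sakdo; VEL=ol; CLASS=ra; MOD=vo


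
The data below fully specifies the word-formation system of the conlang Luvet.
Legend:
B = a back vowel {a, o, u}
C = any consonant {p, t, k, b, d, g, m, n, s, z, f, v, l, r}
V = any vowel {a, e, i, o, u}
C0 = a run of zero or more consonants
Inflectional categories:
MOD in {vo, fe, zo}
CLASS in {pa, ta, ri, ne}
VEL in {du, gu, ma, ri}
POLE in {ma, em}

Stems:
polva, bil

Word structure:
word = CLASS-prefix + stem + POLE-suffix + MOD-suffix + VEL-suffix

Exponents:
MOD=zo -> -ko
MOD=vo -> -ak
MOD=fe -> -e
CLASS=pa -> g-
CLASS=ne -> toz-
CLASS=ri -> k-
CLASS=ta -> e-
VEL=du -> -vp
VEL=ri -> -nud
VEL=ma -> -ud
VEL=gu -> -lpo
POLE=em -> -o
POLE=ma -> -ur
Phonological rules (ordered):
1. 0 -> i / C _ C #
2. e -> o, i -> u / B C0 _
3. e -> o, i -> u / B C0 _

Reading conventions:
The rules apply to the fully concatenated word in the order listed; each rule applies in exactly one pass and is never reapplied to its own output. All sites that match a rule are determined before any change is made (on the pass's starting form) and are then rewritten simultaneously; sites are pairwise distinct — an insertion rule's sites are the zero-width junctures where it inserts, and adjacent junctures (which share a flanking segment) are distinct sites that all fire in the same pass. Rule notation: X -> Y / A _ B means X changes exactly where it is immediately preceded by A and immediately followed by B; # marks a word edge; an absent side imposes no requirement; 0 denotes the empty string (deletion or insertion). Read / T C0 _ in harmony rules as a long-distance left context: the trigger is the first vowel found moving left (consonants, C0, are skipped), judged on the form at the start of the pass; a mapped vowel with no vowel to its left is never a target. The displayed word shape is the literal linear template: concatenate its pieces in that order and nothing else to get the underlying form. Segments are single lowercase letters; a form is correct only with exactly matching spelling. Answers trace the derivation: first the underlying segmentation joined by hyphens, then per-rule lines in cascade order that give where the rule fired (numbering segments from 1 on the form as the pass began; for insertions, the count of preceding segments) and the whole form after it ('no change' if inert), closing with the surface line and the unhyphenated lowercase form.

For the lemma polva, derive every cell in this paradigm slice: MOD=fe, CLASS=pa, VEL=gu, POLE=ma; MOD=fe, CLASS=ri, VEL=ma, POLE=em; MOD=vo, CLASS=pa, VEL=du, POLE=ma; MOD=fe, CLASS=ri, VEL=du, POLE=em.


cell MOD=fe, CLASS=pa, VEL=gu, POLE=ma:
underlying: g-polva-ur-e-lpo
1. 0 -> i / C _ C #: no change
2. e -> o, i -> u / B C0 _: fires at position(s) 9: gpolvaurolpo
3. e -> o, i -> u / B C0 _: no change
surface: gpolvaurolpo

cell MOD=fe, CLASS=ri, VEL=ma, POLE=em:
underlying: k-polva-o-e-ud
1. 0 -> i / C _ C #: no change
2. e -> o, i -> u / B C0 _: fires at position(s) 8: kpolvaooud
3. e -> o, i -> u / B C0 _: no change
surface: kpolvaooud

cell MOD=vo, CLASS=pa, VEL=du, POLE=ma:
underlying: g-polva-ur-ak-vp
1. 0 -> i / C _ C #: inserts after position(s) 11: gpolvaurakvip
2. e -> o, i -> u / B C0 _: fires at position(s) 12: gpolvaurakvup
3. e -> o, i -> u / B C0 _: no change
surface: gpolvaurakvup

cell MOD=fe, CLASS=ri, VEL=du, POLE=em:
underlying: k-polva-o-e-vp
1. 0 -> i / C _ C #: inserts after position(s) 9: kpolvaoevip
2. e -> o, i -> u / B C0 _: fires at position(s) 8: kpolvaoovip
3. e -> o, i -> u / B C0 _: fires at position(s) 10: kpolvaoovup
surface: kpolvaoovup


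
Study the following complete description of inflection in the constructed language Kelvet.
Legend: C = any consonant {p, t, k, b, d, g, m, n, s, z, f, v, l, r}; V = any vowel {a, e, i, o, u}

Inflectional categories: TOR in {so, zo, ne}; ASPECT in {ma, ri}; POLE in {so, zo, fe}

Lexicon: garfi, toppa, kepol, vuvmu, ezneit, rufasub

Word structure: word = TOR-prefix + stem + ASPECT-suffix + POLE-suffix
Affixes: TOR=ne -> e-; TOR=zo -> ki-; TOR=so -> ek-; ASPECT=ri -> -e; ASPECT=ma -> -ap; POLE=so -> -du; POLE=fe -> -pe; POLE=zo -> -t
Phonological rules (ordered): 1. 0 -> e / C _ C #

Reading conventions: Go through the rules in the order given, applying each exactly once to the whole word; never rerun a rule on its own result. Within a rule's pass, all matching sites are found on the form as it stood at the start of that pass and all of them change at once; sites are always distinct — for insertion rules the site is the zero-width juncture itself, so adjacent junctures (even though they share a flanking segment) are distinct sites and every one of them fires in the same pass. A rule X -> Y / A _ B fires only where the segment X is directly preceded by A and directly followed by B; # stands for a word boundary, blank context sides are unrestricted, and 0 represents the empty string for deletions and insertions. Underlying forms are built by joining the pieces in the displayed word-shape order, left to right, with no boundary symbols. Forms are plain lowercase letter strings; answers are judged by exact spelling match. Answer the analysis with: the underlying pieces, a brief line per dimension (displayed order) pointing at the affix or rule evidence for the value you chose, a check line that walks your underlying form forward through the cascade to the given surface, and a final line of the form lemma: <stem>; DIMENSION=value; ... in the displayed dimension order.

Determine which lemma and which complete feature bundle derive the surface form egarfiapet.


underlying: e-garfi-ap-t
TOR=ne - signalled by the affix e-
ASPECT=ma - signalled by the affix -ap
POLE=zo - signalled by the affix -t
check: egarfiapt -> egarfiapet
lemma: garfi; TOR=ne; ASPECT=ma; POLE=zo


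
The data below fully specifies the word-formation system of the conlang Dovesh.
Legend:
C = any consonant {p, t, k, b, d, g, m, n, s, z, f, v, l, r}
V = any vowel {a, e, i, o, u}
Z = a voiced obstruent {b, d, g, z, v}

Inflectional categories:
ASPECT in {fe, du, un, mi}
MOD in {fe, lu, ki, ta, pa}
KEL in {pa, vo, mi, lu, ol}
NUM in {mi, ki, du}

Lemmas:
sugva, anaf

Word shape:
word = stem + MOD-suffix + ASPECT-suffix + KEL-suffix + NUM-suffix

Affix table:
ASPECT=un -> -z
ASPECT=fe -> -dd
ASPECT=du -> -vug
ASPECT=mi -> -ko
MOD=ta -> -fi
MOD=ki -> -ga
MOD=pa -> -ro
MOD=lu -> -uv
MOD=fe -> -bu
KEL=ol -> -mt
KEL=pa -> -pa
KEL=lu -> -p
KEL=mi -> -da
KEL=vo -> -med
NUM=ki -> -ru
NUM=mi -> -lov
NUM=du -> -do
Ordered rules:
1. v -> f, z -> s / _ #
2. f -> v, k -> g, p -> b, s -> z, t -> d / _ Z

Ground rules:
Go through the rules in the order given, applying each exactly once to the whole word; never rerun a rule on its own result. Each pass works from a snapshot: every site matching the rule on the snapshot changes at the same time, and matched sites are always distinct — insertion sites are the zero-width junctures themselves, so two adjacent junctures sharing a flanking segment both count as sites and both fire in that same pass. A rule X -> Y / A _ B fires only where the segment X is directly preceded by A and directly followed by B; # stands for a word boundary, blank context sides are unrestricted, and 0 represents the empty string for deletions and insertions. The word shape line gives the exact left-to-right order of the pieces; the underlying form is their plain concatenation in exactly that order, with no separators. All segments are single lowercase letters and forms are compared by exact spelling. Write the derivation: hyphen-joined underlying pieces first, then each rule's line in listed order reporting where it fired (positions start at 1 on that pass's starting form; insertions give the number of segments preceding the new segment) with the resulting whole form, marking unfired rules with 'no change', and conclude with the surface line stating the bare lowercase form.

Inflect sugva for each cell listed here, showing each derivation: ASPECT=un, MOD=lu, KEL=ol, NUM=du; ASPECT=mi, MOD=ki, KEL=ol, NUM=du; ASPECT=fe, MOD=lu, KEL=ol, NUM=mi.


cell ASPECT=un, MOD=lu, KEL=ol, NUM=du:
underlying: sugva-uv-z-mt-do
1. v -> f, z -> s / _ #: no change
2. f -> v, k -> g, p -> b, s -> z, t -> d / _ Z: fires at position(s) 10: sugvauvzmddo
surface: sugvauvzmddo

cell ASPECT=mi, MOD=ki, KEL=ol, NUM=du:
underlying: sugva-ga-ko-mt-do
1. v -> f, z -> s / _ #: no change
2. f -> v, k -> g, p -> b, s -> z, t -> d / _ Z: fires at position(s) 11: sugvagakomddo
surface: sugvagakomddo

cell ASPECT=fe, MOD=lu, KEL=ol, NUM=mi:
underlying: sugva-uv-dd-mt-lov
1. v -> f, z -> s / _ #: fires at position(s) 14: sugvauvddmtlof
2. f -> v, k -> g, p -> b, s -> z, t -> d / _ Z: no change
surface: sugvauvddmtlof


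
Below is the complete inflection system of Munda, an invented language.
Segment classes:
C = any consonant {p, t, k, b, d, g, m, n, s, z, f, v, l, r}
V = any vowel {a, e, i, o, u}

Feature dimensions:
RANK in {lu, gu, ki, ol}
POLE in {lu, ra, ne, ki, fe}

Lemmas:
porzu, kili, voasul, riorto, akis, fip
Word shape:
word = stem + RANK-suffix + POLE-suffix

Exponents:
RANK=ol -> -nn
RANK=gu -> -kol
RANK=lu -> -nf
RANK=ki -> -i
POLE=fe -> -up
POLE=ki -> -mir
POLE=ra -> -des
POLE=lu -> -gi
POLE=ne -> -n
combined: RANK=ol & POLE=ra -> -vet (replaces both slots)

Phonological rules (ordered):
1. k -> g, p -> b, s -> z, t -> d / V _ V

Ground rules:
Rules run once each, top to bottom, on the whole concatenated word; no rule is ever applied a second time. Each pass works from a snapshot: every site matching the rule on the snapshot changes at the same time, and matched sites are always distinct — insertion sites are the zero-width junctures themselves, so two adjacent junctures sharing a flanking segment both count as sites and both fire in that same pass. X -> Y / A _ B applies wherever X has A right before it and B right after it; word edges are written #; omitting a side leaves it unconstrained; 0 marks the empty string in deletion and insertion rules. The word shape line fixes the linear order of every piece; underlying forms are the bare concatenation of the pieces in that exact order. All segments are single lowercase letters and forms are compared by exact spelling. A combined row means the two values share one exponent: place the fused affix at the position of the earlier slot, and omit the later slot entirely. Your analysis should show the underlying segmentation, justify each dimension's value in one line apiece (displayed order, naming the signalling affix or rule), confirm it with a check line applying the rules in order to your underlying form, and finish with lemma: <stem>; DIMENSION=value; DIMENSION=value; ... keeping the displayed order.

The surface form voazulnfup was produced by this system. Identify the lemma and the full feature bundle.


underlying: voasul-nf-up
RANK=lu - signalled by the affix -nf
POLE=fe - signalled by the affix -up
check: voasulnfup -> voazulnfup
lemma: voasul; RANK=lu; POLE=fe
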